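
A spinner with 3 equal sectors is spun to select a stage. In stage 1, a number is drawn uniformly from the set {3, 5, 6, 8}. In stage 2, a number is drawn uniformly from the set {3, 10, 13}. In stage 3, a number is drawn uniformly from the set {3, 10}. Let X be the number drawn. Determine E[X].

62/9

E[X | stage 1] = (3+5+6+8)/4 = 11/2.
E[X | stage 2] = (3+10+13)/3 = 26/3.
E[X | stage 3] = (3+10)/2 = 13/2.
E[X] = (1/3)·(11/2) + (1/3)·(26/3) + (1/3)·(13/2) = 62/9.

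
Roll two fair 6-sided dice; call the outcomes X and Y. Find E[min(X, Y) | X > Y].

7/3

P(X > Y) = 5/12.
Summing min(X,Y)·P(x,y) over outcomes with X > Y gives 35/36.
E[min(X, Y) | X > Y] = (35/36) / (5/12) = 7/3.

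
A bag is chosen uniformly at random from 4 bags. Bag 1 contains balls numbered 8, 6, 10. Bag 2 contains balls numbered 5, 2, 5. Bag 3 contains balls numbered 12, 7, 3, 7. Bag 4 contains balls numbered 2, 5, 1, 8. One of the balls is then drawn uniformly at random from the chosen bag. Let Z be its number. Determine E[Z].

E[Z | bag 1] = (8+6+10)/3 = 8.
E[Z | bag 2] = (5+2+5)/3 = 4.
E[Z | bag 3] = (12+7+3+7)/4 = 29/4.
E[Z | bag 4] = (2+5+1+8)/4 = 4.
By the law of total expectation,
E[Z] = (1/4)·(8) + (1/4)·(4) + (1/4)·(29/4) + (1/4)·(4) = 93/16.

93/16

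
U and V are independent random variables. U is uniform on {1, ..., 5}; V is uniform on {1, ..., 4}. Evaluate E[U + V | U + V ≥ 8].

25/3

Outcomes with U + V ≥ 8: (4,4), (5,3), (5,4), each with probability 1/20.
E[U + V | U + V ≥ 8] = (8 + 8 + 9) / 3 = 25/3.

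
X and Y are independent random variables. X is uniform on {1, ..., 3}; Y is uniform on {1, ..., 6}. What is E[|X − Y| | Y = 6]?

P(Y = 6) = 1/6.
Summing |X−Y|·P(x,y) over outcomes with Y = 6 gives 2/3.
E[|X − Y| | Y = 6] = (2/3) / (1/6) = 4.

4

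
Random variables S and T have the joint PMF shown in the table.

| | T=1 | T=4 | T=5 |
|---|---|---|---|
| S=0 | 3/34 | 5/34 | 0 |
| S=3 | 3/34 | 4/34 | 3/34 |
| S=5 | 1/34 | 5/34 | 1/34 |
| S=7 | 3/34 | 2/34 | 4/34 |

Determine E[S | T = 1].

7/2

P(T = 1) = 5/17.
Σ S·P over the event = 0·(3/34) + 3·(3/34) + 5·(1/34) + 7·(3/34) = 35/34.
E[S | T = 1] = (35/34) / (5/17) = 7/2.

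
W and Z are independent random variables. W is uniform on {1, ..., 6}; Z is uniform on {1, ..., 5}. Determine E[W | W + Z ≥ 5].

95/24

P(W + Z ≥ 5) = 4/5.
Summing W·P(x,y) over outcomes with W + Z ≥ 5 gives 19/6.
E[W | W + Z ≥ 5] = (19/6) / (4/5) = 95/24.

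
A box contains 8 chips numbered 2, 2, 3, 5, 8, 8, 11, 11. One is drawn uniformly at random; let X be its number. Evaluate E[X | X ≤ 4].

P(X ≤ 4) = 3/8.
Σ over the event: 2·1/4 + 3·1/8 = 7/8.
E[X | X ≤ 4] = (7/8) / (3/8) = 7/3.

7/3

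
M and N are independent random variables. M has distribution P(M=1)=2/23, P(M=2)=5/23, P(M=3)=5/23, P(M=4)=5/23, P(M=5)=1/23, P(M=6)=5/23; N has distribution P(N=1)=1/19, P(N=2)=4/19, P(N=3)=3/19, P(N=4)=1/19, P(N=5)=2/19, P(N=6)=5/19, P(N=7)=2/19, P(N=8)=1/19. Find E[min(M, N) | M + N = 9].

62/21

P(M + N = 9) = 63/437.
Summing min(M,N)·P(x,y) over outcomes with M + N = 9 gives 186/437.
E[min(M, N) | M + N = 9] = (186/437) / (63/437) = 62/21.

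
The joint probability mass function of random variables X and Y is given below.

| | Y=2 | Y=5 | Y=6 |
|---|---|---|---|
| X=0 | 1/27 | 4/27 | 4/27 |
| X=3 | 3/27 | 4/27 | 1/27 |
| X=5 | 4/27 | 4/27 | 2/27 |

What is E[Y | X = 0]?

46/9

P(X = 0) = 1/3.
Summing Y·P(X=x,Y=y) over the conditioning event gives 46/27.
E[Y | X = 0] = (46/27) / (1/3) = 46/9.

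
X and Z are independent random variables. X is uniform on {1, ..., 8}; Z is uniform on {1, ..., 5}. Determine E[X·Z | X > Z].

P(X > Z) = 5/8.
Summing XZ·P(x,y) over outcomes with X > Z gives 10.
E[X·Z | X > Z] = (10) / (5/8) = 16.

16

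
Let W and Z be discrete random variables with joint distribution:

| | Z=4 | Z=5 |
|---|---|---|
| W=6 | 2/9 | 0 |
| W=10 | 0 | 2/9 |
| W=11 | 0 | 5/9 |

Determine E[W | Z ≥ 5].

P(Z ≥ 5) = 7/9.
Σ W·P over the event = 10·(2/9) + 11·(5/9) = 25/3.
E[W | Z ≥ 5] = (25/3) / (7/9) = 75/7.

75/7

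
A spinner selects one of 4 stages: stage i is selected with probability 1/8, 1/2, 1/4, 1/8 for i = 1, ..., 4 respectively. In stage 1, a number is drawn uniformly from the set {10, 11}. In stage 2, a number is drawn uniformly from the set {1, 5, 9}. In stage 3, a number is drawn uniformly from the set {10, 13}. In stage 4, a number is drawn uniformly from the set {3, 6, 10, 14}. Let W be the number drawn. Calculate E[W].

247/32

E[W | stage 1] = (10+11)/2 = 21/2.
E[W | stage 2] = (1+5+9)/3 = 5.
E[W | stage 3] = (10+13)/2 = 23/2.
E[W | stage 4] = (3+6+10+14)/4 = 33/4.
E[W] = (1/8)·(21/2) + (1/2)·(5) + (1/4)·(23/2) + (1/8)·(33/4) = 247/32.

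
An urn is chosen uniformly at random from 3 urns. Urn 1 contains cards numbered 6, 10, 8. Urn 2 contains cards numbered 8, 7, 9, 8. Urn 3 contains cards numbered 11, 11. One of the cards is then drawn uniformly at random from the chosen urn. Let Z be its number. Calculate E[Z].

E[Z | urn 1] = (6+10+8)/3 = 8.
E[Z | urn 2] = (8+7+9+8)/4 = 8.
E[Z | urn 3] = (11+11)/2 = 11.
E[Z] = (1/3)·(8) + (1/3)·(8) + (1/3)·(11) = 9.

9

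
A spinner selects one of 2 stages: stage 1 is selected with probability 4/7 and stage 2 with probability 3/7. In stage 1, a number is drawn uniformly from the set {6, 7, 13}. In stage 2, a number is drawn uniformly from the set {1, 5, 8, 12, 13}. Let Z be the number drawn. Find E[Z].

871/105

E[Z | stage 1] = (6+7+13)/3 = 26/3.
E[Z | stage 2] = (1+5+8+12+13)/5 = 39/5.
By the law of total expectation,
E[Z] = (4/7)·(26/3) + (3/7)·(39/5) = 871/105.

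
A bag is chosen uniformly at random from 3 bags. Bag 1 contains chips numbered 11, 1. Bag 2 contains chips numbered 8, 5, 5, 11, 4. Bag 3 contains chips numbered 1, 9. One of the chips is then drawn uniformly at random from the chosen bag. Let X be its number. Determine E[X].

E[X | bag 1] = (11+1)/2 = 6.
E[X | bag 2] = (8+5+5+11+4)/5 = 33/5.
E[X | bag 3] = (1+9)/2 = 5.
By the law of total expectation,
E[X] = (1/3)·(6) + (1/3)·(33/5) + (1/3)·(5) = 88/15.

88/15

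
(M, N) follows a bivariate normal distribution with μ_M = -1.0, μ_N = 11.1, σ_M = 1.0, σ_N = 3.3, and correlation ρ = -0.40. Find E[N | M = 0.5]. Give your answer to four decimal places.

9.1200

The regression of N on M has slope ρ·σ_N/σ_M and passes through (μ_M, μ_N).
E[N | M=0.5] = 11.1 + (-0.40)·(3.3/1.0)·(0.5 − (-1.0)) = 11.1 + (-1.32)·(1.5) = 9.1200.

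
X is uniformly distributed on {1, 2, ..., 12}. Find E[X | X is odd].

Given X is odd, X is equally likely to be any of {1, 3, 5, 7, 9, 11}.
E[X | X is odd] = (1 + 3 + 5 + 7 + 9 + 11) / 6 = 6.

6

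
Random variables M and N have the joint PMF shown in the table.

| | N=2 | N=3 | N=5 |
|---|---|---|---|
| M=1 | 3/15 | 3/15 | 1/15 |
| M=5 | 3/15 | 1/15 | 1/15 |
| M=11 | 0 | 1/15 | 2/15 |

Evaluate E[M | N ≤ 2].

3

P(N ≤ 2) = 2/5.
Σ M·P over the event = 1·(3/15) + 5·(3/15) = 6/5.
E[M | N ≤ 2] = (6/5) / (2/5) = 3.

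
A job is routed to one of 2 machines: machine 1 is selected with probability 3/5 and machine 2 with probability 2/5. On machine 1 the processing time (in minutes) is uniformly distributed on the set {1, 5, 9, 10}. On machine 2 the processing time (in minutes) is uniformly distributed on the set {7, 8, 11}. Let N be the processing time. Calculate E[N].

433/60

E[N | machine 1] = (1+5+9+10)/4 = 25/4.
E[N | machine 2] = (7+8+11)/3 = 26/3.
By the law of total expectation,
E[N] = (3/5)·(25/4) + (2/5)·(26/3) = 433/60.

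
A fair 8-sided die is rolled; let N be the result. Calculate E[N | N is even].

5

Given N is even, N is equally likely to be any of {2, 4, 6, 8}.
E[N | N is even] = (2 + 4 + 6 + 8) / 4 = 5.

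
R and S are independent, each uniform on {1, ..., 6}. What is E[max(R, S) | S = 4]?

Outcomes with S = 4: (1,4), (2,4), (3,4), (4,4), (5,4), (6,4), each with probability 1/36.
E[max(R, S) | S = 4] = (4 + 4 + 4 + 4 + 5 + 6) / 6 = 9/2.

9/2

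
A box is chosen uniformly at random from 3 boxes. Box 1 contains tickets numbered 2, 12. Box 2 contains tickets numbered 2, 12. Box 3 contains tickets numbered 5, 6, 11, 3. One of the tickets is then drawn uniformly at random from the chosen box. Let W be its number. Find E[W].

27/4

E[W | box 1] = (2+12)/2 = 7.
E[W | box 2] = (2+12)/2 = 7.
E[W | box 3] = (5+6+11+3)/4 = 25/4.
By the law of total expectation,
E[W] = (1/3)·(7) + (1/3)·(7) + (1/3)·(25/4) = 27/4.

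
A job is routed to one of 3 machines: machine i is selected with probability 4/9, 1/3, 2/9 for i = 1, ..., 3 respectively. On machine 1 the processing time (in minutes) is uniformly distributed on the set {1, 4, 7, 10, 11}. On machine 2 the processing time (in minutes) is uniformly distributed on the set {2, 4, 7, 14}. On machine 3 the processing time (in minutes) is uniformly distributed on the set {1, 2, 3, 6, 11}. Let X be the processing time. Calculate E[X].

E[X | machine 1] = (1+4+7+10+11)/5 = 33/5.
E[X | machine 2] = (2+4+7+14)/4 = 27/4.
E[X | machine 3] = (1+2+3+6+11)/5 = 23/5.
By the law of total expectation,
E[X] = (4/9)·(33/5) + (1/3)·(27/4) + (2/9)·(23/5) = 1117/180.

1117/180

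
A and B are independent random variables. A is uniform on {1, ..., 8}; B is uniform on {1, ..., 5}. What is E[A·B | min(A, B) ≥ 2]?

35/2

P(min(A, B) ≥ 2) = 7/10.
Summing AB·P(x,y) over outcomes with min(A, B) ≥ 2 gives 49/4.
E[A·B | min(A, B) ≥ 2] = (49/4) / (7/10) = 35/2.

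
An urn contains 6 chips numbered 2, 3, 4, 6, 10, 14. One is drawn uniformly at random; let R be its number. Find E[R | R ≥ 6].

10

P(R ≥ 6) = 1/2.
Σ over the event: 6·1/6 + 10·1/6 + 14·1/6 = 5.
E[R | R ≥ 6] = (5) / (1/2) = 10.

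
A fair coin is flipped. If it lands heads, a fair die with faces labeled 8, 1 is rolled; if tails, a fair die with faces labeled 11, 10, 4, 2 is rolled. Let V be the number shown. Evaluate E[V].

45/8

E[V | heads] = (8+1)/2 = 9/2.
E[V | tails] = (11+10+4+2)/4 = 27/4.
E[V] = (1/2)·(9/2) + (1/2)·(27/4) = 45/8.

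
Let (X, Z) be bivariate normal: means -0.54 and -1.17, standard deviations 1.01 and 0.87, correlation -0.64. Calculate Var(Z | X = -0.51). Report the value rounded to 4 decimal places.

Var(Z | X=x) = (1 − ρ²)·σ_Z².
Var(Z | X=-0.51) = (0.87)²·(1 − (-0.64)²) = 0.7569·0.5904 = 0.4469.

0.4469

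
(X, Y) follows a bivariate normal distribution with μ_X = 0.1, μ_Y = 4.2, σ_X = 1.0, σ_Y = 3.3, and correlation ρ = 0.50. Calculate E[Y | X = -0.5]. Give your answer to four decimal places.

The regression of Y on X has slope ρ·σ_Y/σ_X and passes through (μ_X, μ_Y).
E[Y | X=-0.5] = 4.2 + (0.50)·(3.3/1.0)·(-0.5 − (0.1)) = 4.2 + (1.65)·(-0.6) = 3.2100.

3.2100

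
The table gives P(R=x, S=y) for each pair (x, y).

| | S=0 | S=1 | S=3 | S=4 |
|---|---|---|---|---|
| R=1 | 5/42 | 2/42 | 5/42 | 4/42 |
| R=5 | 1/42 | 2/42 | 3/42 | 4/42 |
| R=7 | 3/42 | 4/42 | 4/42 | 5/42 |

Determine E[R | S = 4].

P(S = 4) = 13/42.
Σ R·P over the event = 1·(4/42) + 5·(4/42) + 7·(5/42) = 59/42.
E[R | S = 4] = (59/42) / (13/42) = 59/13.

59/13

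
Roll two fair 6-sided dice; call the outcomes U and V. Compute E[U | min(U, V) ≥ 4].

5

Outcomes with min(U, V) ≥ 4: (4,4), (4,5), (4,6), (5,4), (5,5), (5,6), (6,4), (6,5), (6,6), each with probability 1/36.
E[U | min(U, V) ≥ 4] = (4 + 4 + 4 + 5 + 5 + 5 + 6 + 6 + 6) / 9 = 5.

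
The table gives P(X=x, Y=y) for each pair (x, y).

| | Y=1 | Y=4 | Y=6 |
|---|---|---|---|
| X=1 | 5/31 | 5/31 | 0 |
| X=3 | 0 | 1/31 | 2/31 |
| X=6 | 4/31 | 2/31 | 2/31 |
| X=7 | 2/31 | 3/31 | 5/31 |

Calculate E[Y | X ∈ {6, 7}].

34/9

P(X ∈ {6, 7}) = 18/31.
Summing Y·P(X=x,Y=y) over the conditioning event gives 68/31.
E[Y | X ∈ {6, 7}] = (68/31) / (18/31) = 34/9.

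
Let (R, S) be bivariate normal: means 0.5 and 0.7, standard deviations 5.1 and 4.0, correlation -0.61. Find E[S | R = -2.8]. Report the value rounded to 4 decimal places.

E[S | R=x] = μ_S + ρ(σ_S/σ_R)(x − μ_R) for jointly normal variables.
E[S | R=-2.8] = 0.7 + (-0.61)·(4.0/5.1)·(-2.8 − (0.5)) = 0.7 + (-0.47843)·(-3.3) = 2.2788.

2.2788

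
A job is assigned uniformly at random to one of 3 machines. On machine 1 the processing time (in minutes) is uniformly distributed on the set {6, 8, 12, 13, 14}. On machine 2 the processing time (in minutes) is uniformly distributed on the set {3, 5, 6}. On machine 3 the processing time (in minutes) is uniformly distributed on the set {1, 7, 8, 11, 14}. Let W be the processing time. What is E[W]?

E[W | machine 1] = (6+8+12+13+14)/5 = 53/5.
E[W | machine 2] = (3+5+6)/3 = 14/3.
E[W | machine 3] = (1+7+8+11+14)/5 = 41/5.
By the law of total expectation,
E[W] = (1/3)·(53/5) + (1/3)·(14/3) + (1/3)·(41/5) = 352/45.

352/45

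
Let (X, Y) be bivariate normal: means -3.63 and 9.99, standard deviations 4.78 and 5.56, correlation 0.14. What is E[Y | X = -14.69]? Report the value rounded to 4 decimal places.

For a bivariate normal, E[Y | X=x] = μ_Y + ρ·(σ_Y/σ_X)·(x − μ_X).
E[Y | X=-14.69] = 9.99 + (0.14)·(5.56/4.78)·(-14.69 − (-3.63)) = 9.99 + (0.16285)·(-11.06) = 8.1889.

8.1889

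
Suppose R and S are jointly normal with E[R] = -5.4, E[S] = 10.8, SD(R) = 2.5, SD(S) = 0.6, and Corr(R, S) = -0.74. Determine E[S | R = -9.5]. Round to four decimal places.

For a bivariate normal, E[S | R=x] = μ_S + ρ·(σ_S/σ_R)·(x − μ_R).
E[S | R=-9.5] = 10.8 + (-0.74)·(0.6/2.5)·(-9.5 − (-5.4)) = 10.8 + (-0.1776)·(-4.1) = 11.5282.

11.5282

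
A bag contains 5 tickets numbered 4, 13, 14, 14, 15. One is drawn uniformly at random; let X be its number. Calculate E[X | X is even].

32/3

P(X is even) = 3/5.
Σ over the event: 4·1/5 + 14·2/5 = 32/5.
E[X | X is even] = (32/5) / (3/5) = 32/3.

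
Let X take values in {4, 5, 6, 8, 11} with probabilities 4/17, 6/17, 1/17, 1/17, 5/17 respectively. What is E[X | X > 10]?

11

P(X > 10) = 5/17.
Σ over the event: 11·5/17 = 55/17.
E[X | X > 10] = (55/17) / (5/17) = 11.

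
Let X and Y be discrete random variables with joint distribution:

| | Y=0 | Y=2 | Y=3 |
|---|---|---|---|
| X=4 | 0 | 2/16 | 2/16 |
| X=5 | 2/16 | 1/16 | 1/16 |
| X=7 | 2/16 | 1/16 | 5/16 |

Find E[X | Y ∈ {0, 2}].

P(Y ∈ {0, 2}) = 1/2.
Σ X·P over the event = 4·(2/16) + 5·(2/16) + 5·(1/16) + 7·(2/16) + 7·(1/16) = 11/4.
E[X | Y ∈ {0, 2}] = (11/4) / (1/2) = 11/2.

11/2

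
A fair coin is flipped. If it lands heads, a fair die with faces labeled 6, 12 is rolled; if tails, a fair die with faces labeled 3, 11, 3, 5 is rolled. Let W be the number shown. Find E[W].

E[W | heads] = (6+12)/2 = 9.
E[W | tails] = (3+11+3+5)/4 = 11/2.
By the law of total expectation,
E[W] = (1/2)·(9) + (1/2)·(11/2) = 29/4.

29/4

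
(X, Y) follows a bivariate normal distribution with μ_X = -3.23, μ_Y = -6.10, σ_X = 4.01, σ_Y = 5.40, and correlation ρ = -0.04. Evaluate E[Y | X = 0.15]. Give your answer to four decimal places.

For a bivariate normal, E[Y | X=x] = μ_Y + ρ·(σ_Y/σ_X)·(x − μ_X).
E[Y | X=0.15] = -6.10 + (-0.04)·(5.40/4.01)·(0.15 − (-3.23)) = -6.10 + (-0.053865)·(3.38) = -6.2821.

-6.2821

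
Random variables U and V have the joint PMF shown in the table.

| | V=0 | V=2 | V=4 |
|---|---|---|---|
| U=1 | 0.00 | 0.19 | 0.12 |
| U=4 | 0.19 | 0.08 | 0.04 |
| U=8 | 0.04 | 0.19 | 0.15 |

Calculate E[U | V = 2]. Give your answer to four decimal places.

P(V = 2) = 0.46.
Σ U·P over the event = 1·(0.19) + 4·(0.08) + 8·(0.19) = 2.03.
E[U | V = 2] = (2.03) / (0.46) = 4.4130.

4.4130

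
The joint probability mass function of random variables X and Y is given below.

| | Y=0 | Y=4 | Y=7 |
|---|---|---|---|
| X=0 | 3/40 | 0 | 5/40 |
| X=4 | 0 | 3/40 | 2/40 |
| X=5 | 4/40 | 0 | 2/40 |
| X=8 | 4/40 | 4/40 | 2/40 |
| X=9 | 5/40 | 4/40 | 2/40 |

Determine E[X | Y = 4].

80/11

P(Y = 4) = 11/40.
Σ X·P over the event = 4·(3/40) + 8·(4/40) + 9·(4/40) = 2.
E[X | Y = 4] = (2) / (11/40) = 80/11.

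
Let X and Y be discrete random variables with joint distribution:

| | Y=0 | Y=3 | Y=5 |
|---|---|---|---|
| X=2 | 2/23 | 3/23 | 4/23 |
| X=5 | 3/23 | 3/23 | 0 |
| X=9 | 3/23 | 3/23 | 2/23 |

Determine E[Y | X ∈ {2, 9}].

48/17

P(X ∈ {2, 9}) = 17/23.
Σ Y·P over the event = 0·(2/23) + 3·(3/23) + 5·(4/23) + 0·(3/23) + 3·(3/23) + 5·(2/23) = 48/23.
E[Y | X ∈ {2, 9}] = (48/23) / (17/23) = 48/17.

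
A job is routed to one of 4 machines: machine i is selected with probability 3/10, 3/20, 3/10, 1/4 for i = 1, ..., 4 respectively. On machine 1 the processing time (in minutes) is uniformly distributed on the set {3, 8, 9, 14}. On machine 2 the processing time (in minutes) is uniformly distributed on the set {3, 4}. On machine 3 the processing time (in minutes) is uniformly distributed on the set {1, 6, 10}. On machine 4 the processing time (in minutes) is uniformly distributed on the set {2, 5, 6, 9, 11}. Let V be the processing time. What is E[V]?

257/40

E[V | machine 1] = (3+8+9+14)/4 = 17/2.
E[V | machine 2] = (3+4)/2 = 7/2.
E[V | machine 3] = (1+6+10)/3 = 17/3.
E[V | machine 4] = (2+5+6+9+11)/5 = 33/5.
By the law of total expectation,
E[V] = (3/10)·(17/2) + (3/20)·(7/2) + (3/10)·(17/3) + (1/4)·(33/5) = 257/40.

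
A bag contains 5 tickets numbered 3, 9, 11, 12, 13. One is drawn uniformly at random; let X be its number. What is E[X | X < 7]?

P(X < 7) = 1/5.
Σ over the event: 3·1/5 = 3/5.
E[X | X < 7] = (3/5) / (1/5) = 3.

3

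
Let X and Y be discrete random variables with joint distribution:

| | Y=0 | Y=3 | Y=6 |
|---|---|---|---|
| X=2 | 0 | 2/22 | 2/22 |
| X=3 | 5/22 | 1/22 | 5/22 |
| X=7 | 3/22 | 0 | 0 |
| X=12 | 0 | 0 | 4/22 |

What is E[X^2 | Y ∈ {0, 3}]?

19

P(Y ∈ {0, 3}) = 1/2.
Σ X^2·P over the event = 4·(2/22) + 9·(5/22) + 9·(1/22) + 49·(3/22) = 19/2.
E[X^2 | Y ∈ {0, 3}] = (19/2) / (1/2) = 19.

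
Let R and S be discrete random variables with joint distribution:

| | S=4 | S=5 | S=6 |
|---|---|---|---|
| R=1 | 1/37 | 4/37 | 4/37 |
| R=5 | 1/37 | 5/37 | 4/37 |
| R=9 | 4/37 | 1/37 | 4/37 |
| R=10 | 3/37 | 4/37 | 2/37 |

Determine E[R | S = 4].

P(S = 4) = 9/37.
Σ R·P over the event = 1·(1/37) + 5·(1/37) + 9·(4/37) + 10·(3/37) = 72/37.
E[R | S = 4] = (72/37) / (9/37) = 8.

8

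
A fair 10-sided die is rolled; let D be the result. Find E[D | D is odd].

5

Given D is odd, D is equally likely to be any of {1, 3, 5, 7, 9}.
E[D | D is odd] = (1 + 3 + 5 + 7 + 9) / 5 = 5.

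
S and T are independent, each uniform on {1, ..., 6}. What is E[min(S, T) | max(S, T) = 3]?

Outcomes with max(S, T) = 3: (1,3), (2,3), (3,1), (3,2), (3,3), each with probability 1/36.
E[min(S, T) | max(S, T) = 3] = (1 + 2 + 1 + 2 + 3) / 5 = 9/5.

9/5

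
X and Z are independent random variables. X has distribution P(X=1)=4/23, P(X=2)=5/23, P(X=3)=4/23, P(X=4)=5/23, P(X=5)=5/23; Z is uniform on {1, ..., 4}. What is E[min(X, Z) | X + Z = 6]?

37/19

P(X + Z = 6) = 19/92.
Summing min(X,Z)·P(x,y) over outcomes with X + Z = 6 gives 37/92.
E[min(X, Z) | X + Z = 6] = (37/92) / (19/92) = 37/19.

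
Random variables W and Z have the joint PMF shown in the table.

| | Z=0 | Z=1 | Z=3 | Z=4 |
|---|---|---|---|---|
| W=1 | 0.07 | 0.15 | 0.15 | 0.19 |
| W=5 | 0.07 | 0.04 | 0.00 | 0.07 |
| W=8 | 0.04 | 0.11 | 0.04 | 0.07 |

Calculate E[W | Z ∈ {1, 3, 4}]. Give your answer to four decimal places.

3.4146

P(Z ∈ {1, 3, 4}) = 0.82.
Σ W·P over the event = 1·(0.15) + 1·(0.15) + 1·(0.19) + 5·(0.04) + 5·(0.07) + 8·(0.11) + 8·(0.04) + 8·(0.07) = 2.80.
E[W | Z ∈ {1, 3, 4}] = (2.80) / (0.82) = 3.4146.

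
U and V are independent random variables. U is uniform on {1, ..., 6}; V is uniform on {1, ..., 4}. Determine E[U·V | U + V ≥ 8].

Outcomes with U + V ≥ 8: (4,4), (5,3), (5,4), (6,2), (6,3), (6,4), each with probability 1/24.
E[U·V | U + V ≥ 8] = (16 + 15 + 20 + 12 + 18 + 24) / 6 = 35/2.

35/2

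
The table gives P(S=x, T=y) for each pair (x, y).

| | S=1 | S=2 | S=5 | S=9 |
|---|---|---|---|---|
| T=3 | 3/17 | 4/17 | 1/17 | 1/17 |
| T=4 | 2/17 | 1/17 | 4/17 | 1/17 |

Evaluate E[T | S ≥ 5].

P(S ≥ 5) = 7/17.
Σ T·P over the event = 3·(1/17) + 4·(4/17) + 3·(1/17) + 4·(1/17) = 26/17.
E[T | S ≥ 5] = (26/17) / (7/17) = 26/7.

26/7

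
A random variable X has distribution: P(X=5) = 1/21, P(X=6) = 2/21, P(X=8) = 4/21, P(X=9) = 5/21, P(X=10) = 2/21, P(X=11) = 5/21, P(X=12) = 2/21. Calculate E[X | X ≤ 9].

P(X ≤ 9) = 4/7.
Σ over the event: 5·1/21 + 6·2/21 + 8·4/21 + 9·5/21 = 94/21.
E[X | X ≤ 9] = (94/21) / (4/7) = 47/6.

47/6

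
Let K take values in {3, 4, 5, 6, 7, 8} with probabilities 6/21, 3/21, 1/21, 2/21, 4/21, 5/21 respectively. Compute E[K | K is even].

32/5

P(K is even) = 10/21.
Σ over the event: 4·1/7 + 6·2/21 + 8·5/21 = 64/21.
E[K | K is even] = (64/21) / (10/21) = 32/5.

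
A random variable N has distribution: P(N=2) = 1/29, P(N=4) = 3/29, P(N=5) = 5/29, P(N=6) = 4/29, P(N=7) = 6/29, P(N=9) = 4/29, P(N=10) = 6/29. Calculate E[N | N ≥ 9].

P(N ≥ 9) = 10/29.
Σ over the event: 9·4/29 + 10·6/29 = 96/29.
E[N | N ≥ 9] = (96/29) / (10/29) = 48/5.

48/5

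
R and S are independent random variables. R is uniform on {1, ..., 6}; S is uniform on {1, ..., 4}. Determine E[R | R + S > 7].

16/3

Outcomes with R + S > 7: (4,4), (5,3), (5,4), (6,2), (6,3), (6,4), each with probability 1/24.
E[R | R + S > 7] = (4 + 5 + 5 + 6 + 6 + 6) / 6 = 16/3.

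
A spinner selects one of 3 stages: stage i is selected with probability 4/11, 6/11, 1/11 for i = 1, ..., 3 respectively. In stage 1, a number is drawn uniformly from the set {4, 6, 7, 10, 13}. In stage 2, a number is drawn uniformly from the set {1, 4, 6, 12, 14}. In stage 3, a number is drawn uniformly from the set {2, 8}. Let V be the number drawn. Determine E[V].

E[V | stage 1] = (4+6+7+10+13)/5 = 8.
E[V | stage 2] = (1+4+6+12+14)/5 = 37/5.
E[V | stage 3] = (2+8)/2 = 5.
E[V] = (4/11)·(8) + (6/11)·(37/5) + (1/11)·(5) = 37/5.

37/5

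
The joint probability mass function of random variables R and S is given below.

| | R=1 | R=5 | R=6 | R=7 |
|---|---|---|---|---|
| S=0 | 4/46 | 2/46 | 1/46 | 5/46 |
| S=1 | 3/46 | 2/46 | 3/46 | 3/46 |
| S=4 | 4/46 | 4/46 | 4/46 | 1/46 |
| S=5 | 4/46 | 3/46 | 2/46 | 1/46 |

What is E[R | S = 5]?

19/5

P(S = 5) = 5/23.
Summing R·P(R=x,S=y) over the conditioning event gives 19/23.
E[R | S = 5] = (19/23) / (5/23) = 19/5.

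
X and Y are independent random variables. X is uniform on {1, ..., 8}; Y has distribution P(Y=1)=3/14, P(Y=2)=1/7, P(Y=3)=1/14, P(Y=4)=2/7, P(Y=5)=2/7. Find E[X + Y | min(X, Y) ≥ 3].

P(min(X, Y) ≥ 3) = 27/56.
Summing (X+Y)·P(x,y) over outcomes with min(X, Y) ≥ 3 gives 531/112.
E[X + Y | min(X, Y) ≥ 3] = (531/112) / (27/56) = 59/6.

59/6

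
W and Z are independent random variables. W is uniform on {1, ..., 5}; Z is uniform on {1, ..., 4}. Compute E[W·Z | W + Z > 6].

Outcomes with W + Z > 6: (3,4), (4,3), (4,4), (5,2), (5,3), (5,4), each with probability 1/20.
E[W·Z | W + Z > 6] = (12 + 12 + 16 + 10 + 15 + 20) / 6 = 85/6.

85/6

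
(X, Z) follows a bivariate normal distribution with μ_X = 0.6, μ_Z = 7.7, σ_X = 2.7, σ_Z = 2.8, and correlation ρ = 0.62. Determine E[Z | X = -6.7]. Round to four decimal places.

3.0064

The regression of Z on X has slope ρ·σ_Z/σ_X and passes through (μ_X, μ_Z).
E[Z | X=-6.7] = 7.7 + (0.62)·(2.8/2.7)·(-6.7 − (0.6)) = 7.7 + (0.64296)·(-7.3) = 3.0064.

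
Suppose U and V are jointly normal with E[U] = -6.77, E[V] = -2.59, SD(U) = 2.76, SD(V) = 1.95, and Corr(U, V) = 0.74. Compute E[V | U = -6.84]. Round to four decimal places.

For a bivariate normal, E[V | U=x] = μ_V + ρ·(σ_V/σ_U)·(x − μ_U).
E[V | U=-6.84] = -2.59 + (0.74)·(1.95/2.76)·(-6.84 − (-6.77)) = -2.59 + (0.52283)·(-0.07) = -2.6266.

-2.6266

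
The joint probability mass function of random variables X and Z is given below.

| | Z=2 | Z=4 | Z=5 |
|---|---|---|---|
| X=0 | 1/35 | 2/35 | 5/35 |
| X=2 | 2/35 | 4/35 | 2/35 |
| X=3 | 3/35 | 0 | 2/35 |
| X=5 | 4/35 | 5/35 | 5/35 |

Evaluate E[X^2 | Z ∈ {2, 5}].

P(Z ∈ {2, 5}) = 24/35.
Summing X^2·P(X=x,Z=y) over the conditioning event gives 286/35.
E[X^2 | Z ∈ {2, 5}] = (286/35) / (24/35) = 143/12.

143/12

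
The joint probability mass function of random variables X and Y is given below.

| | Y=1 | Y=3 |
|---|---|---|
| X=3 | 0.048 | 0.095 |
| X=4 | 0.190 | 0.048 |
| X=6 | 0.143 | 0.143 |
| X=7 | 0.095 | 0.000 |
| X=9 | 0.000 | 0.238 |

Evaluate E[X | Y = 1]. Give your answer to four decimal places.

5.0987

P(Y = 1) = 0.476.
Summing X·P(X=x,Y=y) over the conditioning event gives 2.427.
E[X | Y = 1] = (2.427) / (0.476) = 5.0987.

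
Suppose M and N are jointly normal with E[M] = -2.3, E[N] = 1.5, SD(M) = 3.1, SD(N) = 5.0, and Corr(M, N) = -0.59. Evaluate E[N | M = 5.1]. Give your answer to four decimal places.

For a bivariate normal, E[N | M=x] = μ_N + ρ·(σ_N/σ_M)·(x − μ_M).
E[N | M=5.1] = 1.5 + (-0.59)·(5.0/3.1)·(5.1 − (-2.3)) = 1.5 + (-0.95161)·(7.4) = -5.5419.

-5.5419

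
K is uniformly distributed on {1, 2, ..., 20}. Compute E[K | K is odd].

10

Given K is odd, K is equally likely to be any of {1, 3, 5, 7, 9, 11, 13, 15, 17, 19}.
E[K | K is odd] = (1 + 3 + 5 + 7 + 9 + 11 + 13 + 15 + 17 + 19) / 10 = 10.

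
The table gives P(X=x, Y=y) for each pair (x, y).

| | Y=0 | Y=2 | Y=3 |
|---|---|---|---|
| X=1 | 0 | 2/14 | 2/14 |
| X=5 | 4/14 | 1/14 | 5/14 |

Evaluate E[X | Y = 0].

5

P(Y = 0) = 2/7.
Σ X·P over the event = 5·(4/14) = 10/7.
E[X | Y = 0] = (10/7) / (2/7) = 5.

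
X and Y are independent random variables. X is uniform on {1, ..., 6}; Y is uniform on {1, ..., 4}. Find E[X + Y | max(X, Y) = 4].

44/7

P(max(X, Y) = 4) = 7/24.
Summing (X+Y)·P(x,y) over outcomes with max(X, Y) = 4 gives 11/6.
E[X + Y | max(X, Y) = 4] = (11/6) / (7/24) = 44/7.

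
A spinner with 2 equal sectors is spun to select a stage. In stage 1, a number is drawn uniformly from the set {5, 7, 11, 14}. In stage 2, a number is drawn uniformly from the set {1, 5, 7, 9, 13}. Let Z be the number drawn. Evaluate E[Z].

E[Z | stage 1] = (5+7+11+14)/4 = 37/4.
E[Z | stage 2] = (1+5+7+9+13)/5 = 7.
E[Z] = (1/2)·(37/4) + (1/2)·(7) = 65/8.

65/8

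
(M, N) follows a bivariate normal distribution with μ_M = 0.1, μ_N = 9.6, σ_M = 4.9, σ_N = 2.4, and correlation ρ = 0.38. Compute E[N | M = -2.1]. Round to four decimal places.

9.1905

E[N | M=x] = μ_N + ρ(σ_N/σ_M)(x − μ_M) for jointly normal variables.
E[N | M=-2.1] = 9.6 + (0.38)·(2.4/4.9)·(-2.1 − (0.1)) = 9.6 + (0.18612)·(-2.2) = 9.1905.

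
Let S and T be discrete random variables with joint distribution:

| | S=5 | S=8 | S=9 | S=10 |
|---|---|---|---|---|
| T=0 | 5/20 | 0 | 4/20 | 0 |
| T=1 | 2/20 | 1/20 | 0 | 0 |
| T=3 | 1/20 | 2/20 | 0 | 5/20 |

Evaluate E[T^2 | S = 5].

11/8

P(S = 5) = 2/5.
Σ T^2·P over the event = 0·(5/20) + 1·(2/20) + 9·(1/20) = 11/20.
E[T^2 | S = 5] = (11/20) / (2/5) = 11/8.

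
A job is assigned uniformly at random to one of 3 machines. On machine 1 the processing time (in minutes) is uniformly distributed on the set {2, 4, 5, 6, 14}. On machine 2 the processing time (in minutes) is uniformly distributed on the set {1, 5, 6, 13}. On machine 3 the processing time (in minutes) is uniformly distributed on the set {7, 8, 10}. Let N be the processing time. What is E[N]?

E[N | machine 1] = (2+4+5+6+14)/5 = 31/5.
E[N | machine 2] = (1+5+6+13)/4 = 25/4.
E[N | machine 3] = (7+8+10)/3 = 25/3.
E[N] = (1/3)·(31/5) + (1/3)·(25/4) + (1/3)·(25/3) = 1247/180.

1247/180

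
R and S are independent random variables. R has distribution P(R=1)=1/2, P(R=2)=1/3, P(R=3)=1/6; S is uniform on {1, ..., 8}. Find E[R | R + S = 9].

P(R + S = 9) = 1/8.
Summing R·P(x,y) over outcomes with R + S = 9 gives 5/24.
E[R | R + S = 9] = (5/24) / (1/8) = 5/3.

5/3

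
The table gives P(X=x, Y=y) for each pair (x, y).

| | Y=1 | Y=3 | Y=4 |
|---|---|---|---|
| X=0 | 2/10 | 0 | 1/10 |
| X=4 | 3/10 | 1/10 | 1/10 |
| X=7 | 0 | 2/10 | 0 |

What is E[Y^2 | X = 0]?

P(X = 0) = 3/10.
Σ Y^2·P over the event = 1·(2/10) + 16·(1/10) = 9/5.
E[Y^2 | X = 0] = (9/5) / (3/10) = 6.

6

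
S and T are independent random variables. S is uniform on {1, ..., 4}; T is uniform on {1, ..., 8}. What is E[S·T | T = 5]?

Outcomes with T = 5: (1,5), (2,5), (3,5), (4,5), each with probability 1/32.
E[S·T | T = 5] = (5 + 10 + 15 + 20) / 4 = 25/2.

25/2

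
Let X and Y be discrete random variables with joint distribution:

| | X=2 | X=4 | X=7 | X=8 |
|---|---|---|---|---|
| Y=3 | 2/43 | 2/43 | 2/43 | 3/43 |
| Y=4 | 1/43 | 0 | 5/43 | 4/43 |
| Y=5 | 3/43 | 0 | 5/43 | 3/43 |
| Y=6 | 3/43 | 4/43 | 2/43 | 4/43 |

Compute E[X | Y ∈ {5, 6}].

P(Y ∈ {5, 6}) = 24/43.
Σ X·P over the event = 2·(3/43) + 2·(3/43) + 4·(4/43) + 7·(5/43) + 7·(2/43) + 8·(3/43) + 8·(4/43) = 133/43.
E[X | Y ∈ {5, 6}] = (133/43) / (24/43) = 133/24.

133/24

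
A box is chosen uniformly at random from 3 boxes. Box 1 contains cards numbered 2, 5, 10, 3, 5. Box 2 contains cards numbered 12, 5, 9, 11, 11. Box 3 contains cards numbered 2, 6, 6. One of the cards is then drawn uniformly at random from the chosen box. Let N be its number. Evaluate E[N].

E[N | box 1] = (2+5+10+3+5)/5 = 5.
E[N | box 2] = (12+5+9+11+11)/5 = 48/5.
E[N | box 3] = (2+6+6)/3 = 14/3.
E[N] = (1/3)·(5) + (1/3)·(48/5) + (1/3)·(14/3) = 289/45.

289/45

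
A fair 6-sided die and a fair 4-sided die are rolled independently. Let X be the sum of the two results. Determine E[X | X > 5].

52/7

P(X > 5) = 7/12.
Σ over the event: 6·1/6 + 7·1/6 + 8·1/8 + 9·1/12 + 10·1/24 = 13/3.
E[X | X > 5] = (13/3) / (7/12) = 52/7.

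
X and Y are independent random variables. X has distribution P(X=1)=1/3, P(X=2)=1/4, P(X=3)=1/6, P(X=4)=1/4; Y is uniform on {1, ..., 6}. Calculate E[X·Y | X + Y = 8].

P(X + Y = 8) = 1/9.
Summing XY·P(x,y) over outcomes with X + Y = 8 gives 19/12.
E[X·Y | X + Y = 8] = (19/12) / (1/9) = 57/4.

57/4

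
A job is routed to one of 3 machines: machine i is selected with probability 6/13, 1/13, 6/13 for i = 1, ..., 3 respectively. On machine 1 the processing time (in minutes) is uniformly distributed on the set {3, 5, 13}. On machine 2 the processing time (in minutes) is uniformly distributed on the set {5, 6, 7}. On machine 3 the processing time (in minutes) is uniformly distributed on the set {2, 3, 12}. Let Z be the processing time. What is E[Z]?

82/13

E[Z | machine 1] = (3+5+13)/3 = 7.
E[Z | machine 2] = (5+6+7)/3 = 6.
E[Z | machine 3] = (2+3+12)/3 = 17/3.
E[Z] = (6/13)·(7) + (1/13)·(6) + (6/13)·(17/3) = 82/13.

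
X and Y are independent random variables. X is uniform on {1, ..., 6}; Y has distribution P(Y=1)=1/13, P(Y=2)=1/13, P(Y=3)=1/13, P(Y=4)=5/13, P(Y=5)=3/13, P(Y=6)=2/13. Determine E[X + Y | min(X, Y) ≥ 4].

P(min(X, Y) ≥ 4) = 5/13.
Summing (X+Y)·P(x,y) over outcomes with min(X, Y) ≥ 4 gives 97/26.
E[X + Y | min(X, Y) ≥ 4] = (97/26) / (5/13) = 97/10.

97/10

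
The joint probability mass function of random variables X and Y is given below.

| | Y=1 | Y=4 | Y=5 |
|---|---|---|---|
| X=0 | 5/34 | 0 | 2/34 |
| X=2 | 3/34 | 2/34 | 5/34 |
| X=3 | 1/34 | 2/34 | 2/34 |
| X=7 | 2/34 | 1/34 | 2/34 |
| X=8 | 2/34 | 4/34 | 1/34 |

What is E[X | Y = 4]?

P(Y = 4) = 9/34.
Σ X·P over the event = 2·(2/34) + 3·(2/34) + 7·(1/34) + 8·(4/34) = 49/34.
E[X | Y = 4] = (49/34) / (9/34) = 49/9.

49/9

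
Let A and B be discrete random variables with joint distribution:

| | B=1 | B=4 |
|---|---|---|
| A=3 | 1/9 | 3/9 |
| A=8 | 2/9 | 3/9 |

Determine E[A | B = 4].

P(B = 4) = 2/3.
Σ A·P over the event = 3·(3/9) + 8·(3/9) = 11/3.
E[A | B = 4] = (11/3) / (2/3) = 11/2.

11/2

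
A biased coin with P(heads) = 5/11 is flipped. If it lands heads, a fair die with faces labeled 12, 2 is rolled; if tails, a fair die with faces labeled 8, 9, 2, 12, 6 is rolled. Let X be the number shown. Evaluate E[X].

E[X | heads] = (12+2)/2 = 7.
E[X | tails] = (8+9+2+12+6)/5 = 37/5.
By the law of total expectation,
E[X] = (5/11)·(7) + (6/11)·(37/5) = 397/55.

397/55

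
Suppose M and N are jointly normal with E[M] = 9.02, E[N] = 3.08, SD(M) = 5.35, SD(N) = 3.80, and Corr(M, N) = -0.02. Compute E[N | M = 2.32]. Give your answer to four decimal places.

The regression of N on M has slope ρ·σ_N/σ_M and passes through (μ_M, μ_N).
E[N | M=2.32] = 3.08 + (-0.02)·(3.80/5.35)·(2.32 − (9.02)) = 3.08 + (-0.014206)·(-6.7) = 3.1752.

3.1752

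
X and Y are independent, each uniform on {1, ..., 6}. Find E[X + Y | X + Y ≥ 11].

34/3

Outcomes with X + Y ≥ 11: (5,6), (6,5), (6,6), each with probability 1/36.
E[X + Y | X + Y ≥ 11] = (11 + 11 + 12) / 3 = 34/3.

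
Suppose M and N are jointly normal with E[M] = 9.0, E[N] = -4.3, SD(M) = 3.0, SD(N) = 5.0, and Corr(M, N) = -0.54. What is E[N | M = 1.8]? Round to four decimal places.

E[N | M=x] = μ_N + ρ(σ_N/σ_M)(x − μ_M) for jointly normal variables.
E[N | M=1.8] = -4.3 + (-0.54)·(5.0/3.0)·(1.8 − (9.0)) = -4.3 + (-0.9)·(-7.2) = 2.1800.

2.1800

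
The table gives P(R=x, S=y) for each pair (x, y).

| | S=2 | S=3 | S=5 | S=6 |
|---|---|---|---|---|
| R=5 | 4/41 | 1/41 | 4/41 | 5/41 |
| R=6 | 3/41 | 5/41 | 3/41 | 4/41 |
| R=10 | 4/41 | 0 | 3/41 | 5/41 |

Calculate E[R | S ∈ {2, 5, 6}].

7

P(S ∈ {2, 5, 6}) = 35/41.
Summing R·P(R=x,S=y) over the conditioning event gives 245/41.
E[R | S ∈ {2, 5, 6}] = (245/41) / (35/41) = 7.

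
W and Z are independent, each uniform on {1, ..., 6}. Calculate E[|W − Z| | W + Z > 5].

P(W + Z > 5) = 13/18.
Summing |W−Z|·P(x,y) over outcomes with W + Z > 5 gives 14/9.
E[|W − Z| | W + Z > 5] = (14/9) / (13/18) = 28/13.

28/13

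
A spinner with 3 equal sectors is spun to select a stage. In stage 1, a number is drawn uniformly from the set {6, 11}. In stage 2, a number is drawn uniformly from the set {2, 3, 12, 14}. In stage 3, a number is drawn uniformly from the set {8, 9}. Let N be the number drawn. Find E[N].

E[N | stage 1] = (6+11)/2 = 17/2.
E[N | stage 2] = (2+3+12+14)/4 = 31/4.
E[N | stage 3] = (8+9)/2 = 17/2.
E[N] = (1/3)·(17/2) + (1/3)·(31/4) + (1/3)·(17/2) = 33/4.

33/4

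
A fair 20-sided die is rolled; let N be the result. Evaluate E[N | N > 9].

Given N > 9, N is equally likely to be any of {10, 11, 12, 13, 14, 15, 16, 17, 18, 19, 20}.
E[N | N > 9] = (10 + 11 + 12 + 13 + 14 + 15 + 16 + 17 + 18 + 19 + 20) / 11 = 15.

15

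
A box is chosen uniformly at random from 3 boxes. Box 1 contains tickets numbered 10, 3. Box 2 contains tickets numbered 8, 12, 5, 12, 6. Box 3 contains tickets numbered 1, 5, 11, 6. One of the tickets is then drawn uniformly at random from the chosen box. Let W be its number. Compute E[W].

139/20

E[W | box 1] = (10+3)/2 = 13/2.
E[W | box 2] = (8+12+5+12+6)/5 = 43/5.
E[W | box 3] = (1+5+11+6)/4 = 23/4.
E[W] = (1/3)·(13/2) + (1/3)·(43/5) + (1/3)·(23/4) = 139/20.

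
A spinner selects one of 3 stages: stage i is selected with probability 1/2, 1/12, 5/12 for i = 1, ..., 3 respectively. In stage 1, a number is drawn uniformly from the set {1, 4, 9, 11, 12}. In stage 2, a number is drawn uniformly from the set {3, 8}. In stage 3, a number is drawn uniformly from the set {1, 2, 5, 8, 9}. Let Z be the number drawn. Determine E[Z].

749/120

E[Z | stage 1] = (1+4+9+11+12)/5 = 37/5.
E[Z | stage 2] = (3+8)/2 = 11/2.
E[Z | stage 3] = (1+2+5+8+9)/5 = 5.
E[Z] = (1/2)·(37/5) + (1/12)·(11/2) + (5/12)·(5) = 749/120.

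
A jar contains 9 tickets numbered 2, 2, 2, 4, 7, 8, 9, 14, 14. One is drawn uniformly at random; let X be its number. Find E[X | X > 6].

52/5

P(X > 6) = 5/9.
Σ over the event: 7·1/9 + 8·1/9 + 9·1/9 + 14·2/9 = 52/9.
E[X | X > 6] = (52/9) / (5/9) = 52/5.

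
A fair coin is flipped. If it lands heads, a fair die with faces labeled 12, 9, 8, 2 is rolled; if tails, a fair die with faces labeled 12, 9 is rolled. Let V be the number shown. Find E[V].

E[V | heads] = (12+9+8+2)/4 = 31/4.
E[V | tails] = (12+9)/2 = 21/2.
E[V] = (1/2)·(31/4) + (1/2)·(21/2) = 73/8.

73/8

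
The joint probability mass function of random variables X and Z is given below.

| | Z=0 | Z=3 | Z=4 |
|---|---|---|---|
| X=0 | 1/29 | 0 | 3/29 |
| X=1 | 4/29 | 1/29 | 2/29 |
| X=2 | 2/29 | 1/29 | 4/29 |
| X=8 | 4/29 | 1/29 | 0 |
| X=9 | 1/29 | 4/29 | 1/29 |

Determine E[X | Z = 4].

P(Z = 4) = 10/29.
Σ X·P over the event = 0·(3/29) + 1·(2/29) + 2·(4/29) + 9·(1/29) = 19/29.
E[X | Z = 4] = (19/29) / (10/29) = 19/10.

19/10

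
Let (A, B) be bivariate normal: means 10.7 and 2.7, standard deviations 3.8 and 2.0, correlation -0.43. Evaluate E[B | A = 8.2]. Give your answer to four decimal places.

3.2658

E[B | A=x] = μ_B + ρ(σ_B/σ_A)(x − μ_A) for jointly normal variables.
E[B | A=8.2] = 2.7 + (-0.43)·(2.0/3.8)·(8.2 − (10.7)) = 2.7 + (-0.22632)·(-2.5) = 3.2658.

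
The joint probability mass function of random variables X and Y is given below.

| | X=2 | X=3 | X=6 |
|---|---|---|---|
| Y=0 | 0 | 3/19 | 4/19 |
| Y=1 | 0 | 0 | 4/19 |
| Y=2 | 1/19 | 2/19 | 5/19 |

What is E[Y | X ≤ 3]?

P(X ≤ 3) = 6/19.
Σ Y·P over the event = 2·(1/19) + 0·(3/19) + 2·(2/19) = 6/19.
E[Y | X ≤ 3] = (6/19) / (6/19) = 1.

1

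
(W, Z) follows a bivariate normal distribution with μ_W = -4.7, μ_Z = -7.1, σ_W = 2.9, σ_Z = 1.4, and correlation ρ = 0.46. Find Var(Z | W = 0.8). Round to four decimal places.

For a bivariate normal, Var(Z | W=x) = σ_Z²(1 − ρ²).
Var(Z | W=0.8) = (1.4)²·(1 − (0.46)²) = 1.96·0.7884 = 1.5453.

1.5453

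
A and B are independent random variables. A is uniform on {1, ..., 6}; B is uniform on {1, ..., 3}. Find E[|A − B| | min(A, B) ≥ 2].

Outcomes with min(A, B) ≥ 2: (2,2), (2,3), (3,2), (3,3), (4,2), (4,3), (5,2), (5,3), (6,2), (6,3), each with probability 1/18.
E[|A − B| | min(A, B) ≥ 2] = (0 + 1 + 1 + 0 + 2 + 1 + 3 + 2 + 4 + 3) / 10 = 17/10.

17/10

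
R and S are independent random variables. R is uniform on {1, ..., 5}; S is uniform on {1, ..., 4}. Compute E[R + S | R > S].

Outcomes with R > S: (2,1), (3,1), (3,2), (4,1), (4,2), (4,3), (5,1), (5,2), (5,3), (5,4), each with probability 1/20.
E[R + S | R > S] = (3 + 4 + 5 + 5 + 6 + 7 + 6 + 7 + 8 + 9) / 10 = 6.

6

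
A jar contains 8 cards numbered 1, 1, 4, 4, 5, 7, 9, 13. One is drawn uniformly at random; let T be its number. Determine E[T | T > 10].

P(T > 10) = 1/8.
Σ over the event: 13·1/8 = 13/8.
E[T | T > 10] = (13/8) / (1/8) = 13.

13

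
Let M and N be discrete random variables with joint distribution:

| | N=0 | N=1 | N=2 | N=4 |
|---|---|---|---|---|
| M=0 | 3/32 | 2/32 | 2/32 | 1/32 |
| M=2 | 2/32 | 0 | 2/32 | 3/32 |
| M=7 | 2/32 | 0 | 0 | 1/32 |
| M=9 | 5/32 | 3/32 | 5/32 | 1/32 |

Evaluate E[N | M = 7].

P(M = 7) = 3/32.
Σ N·P over the event = 0·(2/32) + 4·(1/32) = 1/8.
E[N | M = 7] = (1/8) / (3/32) = 4/3.

4/3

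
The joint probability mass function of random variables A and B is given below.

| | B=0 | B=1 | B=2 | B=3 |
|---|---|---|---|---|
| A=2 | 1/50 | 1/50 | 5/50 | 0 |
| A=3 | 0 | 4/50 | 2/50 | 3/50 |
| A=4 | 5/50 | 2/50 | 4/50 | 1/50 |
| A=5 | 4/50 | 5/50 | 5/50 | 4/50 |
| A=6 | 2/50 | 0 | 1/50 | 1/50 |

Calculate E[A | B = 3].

P(B = 3) = 9/50.
Σ A·P over the event = 3·(3/50) + 4·(1/50) + 5·(4/50) + 6·(1/50) = 39/50.
E[A | B = 3] = (39/50) / (9/50) = 13/3.

13/3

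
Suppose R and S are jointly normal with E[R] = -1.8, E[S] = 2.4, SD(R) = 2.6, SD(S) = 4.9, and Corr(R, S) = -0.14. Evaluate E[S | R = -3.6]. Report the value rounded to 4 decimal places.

The regression of S on R has slope ρ·σ_S/σ_R and passes through (μ_R, μ_S).
E[S | R=-3.6] = 2.4 + (-0.14)·(4.9/2.6)·(-3.6 − (-1.8)) = 2.4 + (-0.26385)·(-1.8) = 2.8749.

2.8749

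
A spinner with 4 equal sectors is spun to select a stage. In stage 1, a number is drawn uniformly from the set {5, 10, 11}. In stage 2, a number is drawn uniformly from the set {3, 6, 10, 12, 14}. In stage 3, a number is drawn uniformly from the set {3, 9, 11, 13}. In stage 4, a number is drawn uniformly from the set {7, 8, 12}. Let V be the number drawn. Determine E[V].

E[V | stage 1] = (5+10+11)/3 = 26/3.
E[V | stage 2] = (3+6+10+12+14)/5 = 9.
E[V | stage 3] = (3+9+11+13)/4 = 9.
E[V | stage 4] = (7+8+12)/3 = 9.
By the law of total expectation,
E[V] = (1/4)·(26/3) + (1/4)·(9) + (1/4)·(9) + (1/4)·(9) = 107/12.

107/12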